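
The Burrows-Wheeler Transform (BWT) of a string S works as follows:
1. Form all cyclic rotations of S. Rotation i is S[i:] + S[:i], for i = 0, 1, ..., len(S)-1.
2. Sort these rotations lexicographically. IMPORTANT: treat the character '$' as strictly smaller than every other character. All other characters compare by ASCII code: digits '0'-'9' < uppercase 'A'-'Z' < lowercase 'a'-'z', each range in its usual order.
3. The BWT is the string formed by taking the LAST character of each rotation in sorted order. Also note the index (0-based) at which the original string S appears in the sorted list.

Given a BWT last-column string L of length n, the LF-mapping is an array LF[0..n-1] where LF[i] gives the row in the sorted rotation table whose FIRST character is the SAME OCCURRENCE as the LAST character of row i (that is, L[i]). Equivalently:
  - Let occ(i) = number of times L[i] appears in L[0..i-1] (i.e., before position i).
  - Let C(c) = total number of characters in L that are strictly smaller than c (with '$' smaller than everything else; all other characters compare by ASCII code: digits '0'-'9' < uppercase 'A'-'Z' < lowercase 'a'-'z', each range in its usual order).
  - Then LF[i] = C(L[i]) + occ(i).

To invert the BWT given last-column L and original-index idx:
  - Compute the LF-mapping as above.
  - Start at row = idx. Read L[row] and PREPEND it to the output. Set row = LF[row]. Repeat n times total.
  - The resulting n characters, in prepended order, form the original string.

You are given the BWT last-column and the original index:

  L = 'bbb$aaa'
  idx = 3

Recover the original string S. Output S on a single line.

LF mapping: 4 5 6 0 1 2 3
Walk LF starting at row 3, prepending L[row]:
  step 1: row=3, L[3]='$', prepend. Next row=LF[3]=0
  step 2: row=0, L[0]='b', prepend. Next row=LF[0]=4
  step 3: row=4, L[4]='a', prepend. Next row=LF[4]=1
  step 4: row=1, L[1]='b', prepend. Next row=LF[1]=5
  step 5: row=5, L[5]='a', prepend. Next row=LF[5]=2
  step 6: row=2, L[2]='b', prepend. Next row=LF[2]=6
  step 7: row=6, L[6]='a', prepend. Next row=LF[6]=3
Reversed output: ababab$

Answer: ababab$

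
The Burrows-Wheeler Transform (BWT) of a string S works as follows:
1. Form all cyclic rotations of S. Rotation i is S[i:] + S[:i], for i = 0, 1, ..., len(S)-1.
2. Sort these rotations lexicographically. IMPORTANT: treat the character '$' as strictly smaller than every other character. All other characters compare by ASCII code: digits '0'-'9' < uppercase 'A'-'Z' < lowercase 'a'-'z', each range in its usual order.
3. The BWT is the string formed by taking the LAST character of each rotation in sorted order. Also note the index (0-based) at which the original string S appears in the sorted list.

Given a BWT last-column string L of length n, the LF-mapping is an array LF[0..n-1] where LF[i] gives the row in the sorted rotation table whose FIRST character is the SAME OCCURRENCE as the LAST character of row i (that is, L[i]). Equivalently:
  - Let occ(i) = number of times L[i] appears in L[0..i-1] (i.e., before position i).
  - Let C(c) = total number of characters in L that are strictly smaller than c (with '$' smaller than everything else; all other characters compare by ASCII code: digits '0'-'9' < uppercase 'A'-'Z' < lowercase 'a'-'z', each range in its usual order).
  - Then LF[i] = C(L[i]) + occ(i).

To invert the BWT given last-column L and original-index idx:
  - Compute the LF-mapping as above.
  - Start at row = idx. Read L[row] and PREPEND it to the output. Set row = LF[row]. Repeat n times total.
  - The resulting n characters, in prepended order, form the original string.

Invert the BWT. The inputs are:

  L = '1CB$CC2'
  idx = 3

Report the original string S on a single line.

LF mapping: 1 4 3 0 5 6 2
Walk LF starting at row 3, prepending L[row]:
  step 1: row=3, L[3]='$', prepend. Next row=LF[3]=0
  step 2: row=0, L[0]='1', prepend. Next row=LF[0]=1
  step 3: row=1, L[1]='C', prepend. Next row=LF[1]=4
  step 4: row=4, L[4]='C', prepend. Next row=LF[4]=5
  step 5: row=5, L[5]='C', prepend. Next row=LF[5]=6
  step 6: row=6, L[6]='2', prepend. Next row=LF[6]=2
  step 7: row=2, L[2]='B', prepend. Next row=LF[2]=3
Reversed output: B2CCC1$

Answer: B2CCC1$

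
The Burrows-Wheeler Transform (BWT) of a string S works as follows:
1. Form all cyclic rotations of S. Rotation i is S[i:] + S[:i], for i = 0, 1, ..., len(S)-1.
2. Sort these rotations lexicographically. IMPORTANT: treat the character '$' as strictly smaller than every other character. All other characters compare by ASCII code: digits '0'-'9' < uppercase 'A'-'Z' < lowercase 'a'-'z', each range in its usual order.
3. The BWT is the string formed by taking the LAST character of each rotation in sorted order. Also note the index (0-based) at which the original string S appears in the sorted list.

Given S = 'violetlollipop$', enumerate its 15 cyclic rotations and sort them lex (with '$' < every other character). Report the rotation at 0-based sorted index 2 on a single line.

All 15 rotations (rotation i = S[i:]+S[:i]):
  rot[0] = violetlollipop$
  rot[1] = ioletlollipop$v
  rot[2] = oletlollipop$vi
  rot[3] = letlollipop$vio
  rot[4] = etlollipop$viol
  rot[5] = tlollipop$viole
  rot[6] = lollipop$violet
  rot[7] = ollipop$violetl
  rot[8] = llipop$violetlo
  rot[9] = lipop$violetlol
  rot[10] = ipop$violetloll
  rot[11] = pop$violetlolli
  rot[12] = op$violetlollip
  rot[13] = p$violetlollipo
  rot[14] = $violetlollipop
Sorted (with $ < everything):
  sorted[0] = $violetlollipop
  sorted[1] = etlollipop$viol
  sorted[2] = ioletlollipop$v
  sorted[3] = ipop$violetloll
  sorted[4] = letlollipop$vio
  sorted[5] = lipop$violetlol
  sorted[6] = llipop$violetlo
  sorted[7] = lollipop$violet
  sorted[8] = oletlollipop$vi
  sorted[9] = ollipop$violetl
  sorted[10] = op$violetlollip
  sorted[11] = p$violetlollipo
  sorted[12] = pop$violetlolli
  sorted[13] = tlollipop$viole
  sorted[14] = violetlollipop$
sorted[2] = ioletlollipop$v

Answer: ioletlollipop$v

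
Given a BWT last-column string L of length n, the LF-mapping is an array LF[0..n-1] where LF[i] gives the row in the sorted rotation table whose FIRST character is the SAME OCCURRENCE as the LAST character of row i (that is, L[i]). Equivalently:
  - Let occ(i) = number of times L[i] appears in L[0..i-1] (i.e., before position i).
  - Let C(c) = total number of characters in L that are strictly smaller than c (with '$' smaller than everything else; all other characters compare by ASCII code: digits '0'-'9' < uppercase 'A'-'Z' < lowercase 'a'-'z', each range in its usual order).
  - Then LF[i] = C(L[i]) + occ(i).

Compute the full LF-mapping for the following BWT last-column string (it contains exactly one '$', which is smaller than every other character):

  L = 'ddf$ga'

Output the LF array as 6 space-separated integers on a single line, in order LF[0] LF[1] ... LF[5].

Char counts: '$':1, 'a':1, 'd':2, 'f':1, 'g':1
C (first-col start): C('$')=0, C('a')=1, C('d')=2, C('f')=4, C('g')=5
L[0]='d': occ=0, LF[0]=C('d')+0=2+0=2
L[1]='d': occ=1, LF[1]=C('d')+1=2+1=3
L[2]='f': occ=0, LF[2]=C('f')+0=4+0=4
L[3]='$': occ=0, LF[3]=C('$')+0=0+0=0
L[4]='g': occ=0, LF[4]=C('g')+0=5+0=5
L[5]='a': occ=0, LF[5]=C('a')+0=1+0=1

Answer: 2 3 4 0 5 1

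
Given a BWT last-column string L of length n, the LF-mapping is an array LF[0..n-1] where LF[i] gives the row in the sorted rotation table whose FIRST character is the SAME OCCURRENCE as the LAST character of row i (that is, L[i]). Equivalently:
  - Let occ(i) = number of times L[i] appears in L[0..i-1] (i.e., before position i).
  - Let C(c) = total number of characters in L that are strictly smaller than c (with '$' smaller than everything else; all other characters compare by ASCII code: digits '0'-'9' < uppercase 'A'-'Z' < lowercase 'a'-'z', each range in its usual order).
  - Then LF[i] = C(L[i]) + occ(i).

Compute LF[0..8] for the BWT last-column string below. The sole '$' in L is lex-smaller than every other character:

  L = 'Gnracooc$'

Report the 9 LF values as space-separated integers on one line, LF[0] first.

Answer: 1 5 8 2 3 6 7 4 0

Derivation:
Char counts: '$':1, 'G':1, 'a':1, 'c':2, 'n':1, 'o':2, 'r':1
C (first-col start): C('$')=0, C('G')=1, C('a')=2, C('c')=3, C('n')=5, C('o')=6, C('r')=8
L[0]='G': occ=0, LF[0]=C('G')+0=1+0=1
L[1]='n': occ=0, LF[1]=C('n')+0=5+0=5
L[2]='r': occ=0, LF[2]=C('r')+0=8+0=8
L[3]='a': occ=0, LF[3]=C('a')+0=2+0=2
L[4]='c': occ=0, LF[4]=C('c')+0=3+0=3
L[5]='o': occ=0, LF[5]=C('o')+0=6+0=6
L[6]='o': occ=1, LF[6]=C('o')+1=6+1=7
L[7]='c': occ=1, LF[7]=C('c')+1=3+1=4
L[8]='$': occ=0, LF[8]=C('$')+0=0+0=0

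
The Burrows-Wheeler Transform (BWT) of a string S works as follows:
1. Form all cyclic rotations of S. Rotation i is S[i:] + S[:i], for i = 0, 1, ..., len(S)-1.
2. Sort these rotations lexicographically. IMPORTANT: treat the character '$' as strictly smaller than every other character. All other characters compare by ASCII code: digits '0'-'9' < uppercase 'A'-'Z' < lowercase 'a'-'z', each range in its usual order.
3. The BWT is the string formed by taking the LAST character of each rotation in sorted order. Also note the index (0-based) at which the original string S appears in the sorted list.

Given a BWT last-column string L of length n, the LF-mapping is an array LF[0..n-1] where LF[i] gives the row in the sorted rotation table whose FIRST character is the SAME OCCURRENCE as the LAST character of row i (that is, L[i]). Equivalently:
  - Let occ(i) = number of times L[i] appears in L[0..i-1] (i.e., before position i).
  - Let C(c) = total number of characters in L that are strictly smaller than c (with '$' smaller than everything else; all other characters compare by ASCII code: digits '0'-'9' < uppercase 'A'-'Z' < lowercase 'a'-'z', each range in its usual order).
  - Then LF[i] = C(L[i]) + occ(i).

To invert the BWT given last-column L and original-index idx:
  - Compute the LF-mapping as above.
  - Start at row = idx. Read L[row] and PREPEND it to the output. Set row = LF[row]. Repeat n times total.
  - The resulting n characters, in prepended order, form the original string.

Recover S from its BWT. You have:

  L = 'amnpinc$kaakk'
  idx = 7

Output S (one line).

Answer: knickkpanama$

Derivation:
LF mapping: 1 9 10 12 5 11 4 0 6 2 3 7 8
Walk LF starting at row 7, prepending L[row]:
  step 1: row=7, L[7]='$', prepend. Next row=LF[7]=0
  step 2: row=0, L[0]='a', prepend. Next row=LF[0]=1
  step 3: row=1, L[1]='m', prepend. Next row=LF[1]=9
  step 4: row=9, L[9]='a', prepend. Next row=LF[9]=2
  step 5: row=2, L[2]='n', prepend. Next row=LF[2]=10
  step 6: row=10, L[10]='a', prepend. Next row=LF[10]=3
  step 7: row=3, L[3]='p', prepend. Next row=LF[3]=12
  step 8: row=12, L[12]='k', prepend. Next row=LF[12]=8
  step 9: row=8, L[8]='k', prepend. Next row=LF[8]=6
  step 10: row=6, L[6]='c', prepend. Next row=LF[6]=4
  step 11: row=4, L[4]='i', prepend. Next row=LF[4]=5
  step 12: row=5, L[5]='n', prepend. Next row=LF[5]=11
  step 13: row=11, L[11]='k', prepend. Next row=LF[11]=7
Reversed output: knickkpanama$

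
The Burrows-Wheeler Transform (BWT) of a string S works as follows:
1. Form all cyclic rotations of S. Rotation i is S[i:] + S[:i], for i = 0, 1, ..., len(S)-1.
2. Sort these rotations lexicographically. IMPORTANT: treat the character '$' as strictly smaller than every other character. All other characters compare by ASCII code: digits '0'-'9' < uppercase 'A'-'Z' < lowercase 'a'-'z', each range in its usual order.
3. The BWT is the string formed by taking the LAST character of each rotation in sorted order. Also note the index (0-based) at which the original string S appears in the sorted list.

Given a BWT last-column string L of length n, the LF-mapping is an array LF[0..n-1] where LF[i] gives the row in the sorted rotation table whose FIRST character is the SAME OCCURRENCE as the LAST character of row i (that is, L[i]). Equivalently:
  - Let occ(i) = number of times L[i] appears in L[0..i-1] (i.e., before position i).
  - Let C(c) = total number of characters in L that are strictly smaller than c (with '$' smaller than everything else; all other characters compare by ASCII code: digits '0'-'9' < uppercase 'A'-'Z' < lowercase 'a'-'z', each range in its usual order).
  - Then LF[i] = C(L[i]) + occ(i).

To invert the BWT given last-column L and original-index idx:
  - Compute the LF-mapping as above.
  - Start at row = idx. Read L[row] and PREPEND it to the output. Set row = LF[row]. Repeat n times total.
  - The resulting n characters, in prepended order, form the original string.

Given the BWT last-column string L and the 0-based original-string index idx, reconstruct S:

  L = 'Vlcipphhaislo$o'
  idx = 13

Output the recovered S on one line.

Answer: philosophicalV$

Derivation:
LF mapping: 1 8 3 6 12 13 4 5 2 7 14 9 10 0 11
Walk LF starting at row 13, prepending L[row]:
  step 1: row=13, L[13]='$', prepend. Next row=LF[13]=0
  step 2: row=0, L[0]='V', prepend. Next row=LF[0]=1
  step 3: row=1, L[1]='l', prepend. Next row=LF[1]=8
  step 4: row=8, L[8]='a', prepend. Next row=LF[8]=2
  step 5: row=2, L[2]='c', prepend. Next row=LF[2]=3
  step 6: row=3, L[3]='i', prepend. Next row=LF[3]=6
  step 7: row=6, L[6]='h', prepend. Next row=LF[6]=4
  step 8: row=4, L[4]='p', prepend. Next row=LF[4]=12
  step 9: row=12, L[12]='o', prepend. Next row=LF[12]=10
  step 10: row=10, L[10]='s', prepend. Next row=LF[10]=14
  step 11: row=14, L[14]='o', prepend. Next row=LF[14]=11
  step 12: row=11, L[11]='l', prepend. Next row=LF[11]=9
  step 13: row=9, L[9]='i', prepend. Next row=LF[9]=7
  step 14: row=7, L[7]='h', prepend. Next row=LF[7]=5
  step 15: row=5, L[5]='p', prepend. Next row=LF[5]=13
Reversed output: philosophicalV$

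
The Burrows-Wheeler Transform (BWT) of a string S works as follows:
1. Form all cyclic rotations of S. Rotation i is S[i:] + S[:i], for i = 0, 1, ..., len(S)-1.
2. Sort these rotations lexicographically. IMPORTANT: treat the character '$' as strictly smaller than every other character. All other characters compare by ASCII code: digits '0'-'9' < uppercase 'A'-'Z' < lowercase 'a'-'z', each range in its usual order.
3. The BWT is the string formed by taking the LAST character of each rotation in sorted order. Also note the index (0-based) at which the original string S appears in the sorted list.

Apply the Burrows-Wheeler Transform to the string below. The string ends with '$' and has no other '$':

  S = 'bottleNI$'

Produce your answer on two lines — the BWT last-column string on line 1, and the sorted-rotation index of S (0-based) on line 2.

Answer: INe$ltbto
3

Derivation:
All 9 rotations (rotation i = S[i:]+S[:i]):
  rot[0] = bottleNI$
  rot[1] = ottleNI$b
  rot[2] = ttleNI$bo
  rot[3] = tleNI$bot
  rot[4] = leNI$bott
  rot[5] = eNI$bottl
  rot[6] = NI$bottle
  rot[7] = I$bottleN
  rot[8] = $bottleNI
Sorted (with $ < everything):
  sorted[0] = $bottleNI  (last char: 'I')
  sorted[1] = I$bottleN  (last char: 'N')
  sorted[2] = NI$bottle  (last char: 'e')
  sorted[3] = bottleNI$  (last char: '$')
  sorted[4] = eNI$bottl  (last char: 'l')
  sorted[5] = leNI$bott  (last char: 't')
  sorted[6] = ottleNI$b  (last char: 'b')
  sorted[7] = tleNI$bot  (last char: 't')
  sorted[8] = ttleNI$bo  (last char: 'o')
Last column: INe$ltbto
Original string S is at sorted index 3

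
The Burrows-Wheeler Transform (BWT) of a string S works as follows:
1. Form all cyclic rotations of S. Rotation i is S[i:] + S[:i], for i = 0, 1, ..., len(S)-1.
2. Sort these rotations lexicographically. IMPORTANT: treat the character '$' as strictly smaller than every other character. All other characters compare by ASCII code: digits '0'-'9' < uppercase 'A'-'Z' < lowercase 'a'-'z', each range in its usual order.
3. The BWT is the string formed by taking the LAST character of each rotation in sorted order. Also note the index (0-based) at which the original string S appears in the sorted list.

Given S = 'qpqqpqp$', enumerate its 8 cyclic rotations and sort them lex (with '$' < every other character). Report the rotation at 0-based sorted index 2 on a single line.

All 8 rotations (rotation i = S[i:]+S[:i]):
  rot[0] = qpqqpqp$
  rot[1] = pqqpqp$q
  rot[2] = qqpqp$qp
  rot[3] = qpqp$qpq
  rot[4] = pqp$qpqq
  rot[5] = qp$qpqqp
  rot[6] = p$qpqqpq
  rot[7] = $qpqqpqp
Sorted (with $ < everything):
  sorted[0] = $qpqqpqp
  sorted[1] = p$qpqqpq
  sorted[2] = pqp$qpqq
  sorted[3] = pqqpqp$q
  sorted[4] = qp$qpqqp
  sorted[5] = qpqp$qpq
  sorted[6] = qpqqpqp$
  sorted[7] = qqpqp$qp
sorted[2] = pqp$qpqq

Answer: pqp$qpqq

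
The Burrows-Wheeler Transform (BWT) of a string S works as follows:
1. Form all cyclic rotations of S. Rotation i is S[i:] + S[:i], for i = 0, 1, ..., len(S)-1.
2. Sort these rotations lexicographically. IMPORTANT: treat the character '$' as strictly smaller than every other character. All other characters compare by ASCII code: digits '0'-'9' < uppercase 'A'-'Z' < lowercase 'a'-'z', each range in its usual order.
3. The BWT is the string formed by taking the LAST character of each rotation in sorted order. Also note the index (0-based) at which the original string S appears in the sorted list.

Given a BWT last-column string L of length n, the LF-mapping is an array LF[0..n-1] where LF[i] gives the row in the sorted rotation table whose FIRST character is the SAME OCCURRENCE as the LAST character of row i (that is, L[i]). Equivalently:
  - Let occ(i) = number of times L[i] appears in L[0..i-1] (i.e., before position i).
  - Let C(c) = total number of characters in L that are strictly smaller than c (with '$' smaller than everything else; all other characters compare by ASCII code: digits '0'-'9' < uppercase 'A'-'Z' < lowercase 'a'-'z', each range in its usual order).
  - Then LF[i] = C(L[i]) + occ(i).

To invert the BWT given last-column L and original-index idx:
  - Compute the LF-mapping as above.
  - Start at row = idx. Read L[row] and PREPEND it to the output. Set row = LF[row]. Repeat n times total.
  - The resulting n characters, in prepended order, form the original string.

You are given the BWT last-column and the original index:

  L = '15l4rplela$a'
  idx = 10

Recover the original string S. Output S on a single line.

LF mapping: 1 3 7 2 11 10 8 6 9 4 0 5
Walk LF starting at row 10, prepending L[row]:
  step 1: row=10, L[10]='$', prepend. Next row=LF[10]=0
  step 2: row=0, L[0]='1', prepend. Next row=LF[0]=1
  step 3: row=1, L[1]='5', prepend. Next row=LF[1]=3
  step 4: row=3, L[3]='4', prepend. Next row=LF[3]=2
  step 5: row=2, L[2]='l', prepend. Next row=LF[2]=7
  step 6: row=7, L[7]='e', prepend. Next row=LF[7]=6
  step 7: row=6, L[6]='l', prepend. Next row=LF[6]=8
  step 8: row=8, L[8]='l', prepend. Next row=LF[8]=9
  step 9: row=9, L[9]='a', prepend. Next row=LF[9]=4
  step 10: row=4, L[4]='r', prepend. Next row=LF[4]=11
  step 11: row=11, L[11]='a', prepend. Next row=LF[11]=5
  step 12: row=5, L[5]='p', prepend. Next row=LF[5]=10
Reversed output: parallel451$

Answer: parallel451$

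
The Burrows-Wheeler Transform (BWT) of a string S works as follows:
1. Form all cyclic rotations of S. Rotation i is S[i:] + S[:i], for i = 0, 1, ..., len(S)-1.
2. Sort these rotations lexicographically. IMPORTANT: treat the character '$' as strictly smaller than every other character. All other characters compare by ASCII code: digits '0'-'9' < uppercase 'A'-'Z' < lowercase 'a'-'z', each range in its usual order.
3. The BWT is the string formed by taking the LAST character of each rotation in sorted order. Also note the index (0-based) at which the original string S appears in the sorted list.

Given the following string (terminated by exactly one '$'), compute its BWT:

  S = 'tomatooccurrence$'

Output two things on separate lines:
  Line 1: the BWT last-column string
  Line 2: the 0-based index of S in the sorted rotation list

Answer: emonccroeottru$ac
14

Derivation:
All 17 rotations (rotation i = S[i:]+S[:i]):
  rot[0] = tomatooccurrence$
  rot[1] = omatooccurrence$t
  rot[2] = matooccurrence$to
  rot[3] = atooccurrence$tom
  rot[4] = tooccurrence$toma
  rot[5] = ooccurrence$tomat
  rot[6] = occurrence$tomato
  rot[7] = ccurrence$tomatoo
  rot[8] = currence$tomatooc
  rot[9] = urrence$tomatoocc
  rot[10] = rrence$tomatooccu
  rot[11] = rence$tomatooccur
  rot[12] = ence$tomatooccurr
  rot[13] = nce$tomatooccurre
  rot[14] = ce$tomatooccurren
  rot[15] = e$tomatooccurrenc
  rot[16] = $tomatooccurrence
Sorted (with $ < everything):
  sorted[0] = $tomatooccurrence  (last char: 'e')
  sorted[1] = atooccurrence$tom  (last char: 'm')
  sorted[2] = ccurrence$tomatoo  (last char: 'o')
  sorted[3] = ce$tomatooccurren  (last char: 'n')
  sorted[4] = currence$tomatooc  (last char: 'c')
  sorted[5] = e$tomatooccurrenc  (last char: 'c')
  sorted[6] = ence$tomatooccurr  (last char: 'r')
  sorted[7] = matooccurrence$to  (last char: 'o')
  sorted[8] = nce$tomatooccurre  (last char: 'e')
  sorted[9] = occurrence$tomato  (last char: 'o')
  sorted[10] = omatooccurrence$t  (last char: 't')
  sorted[11] = ooccurrence$tomat  (last char: 't')
  sorted[12] = rence$tomatooccur  (last char: 'r')
  sorted[13] = rrence$tomatooccu  (last char: 'u')
  sorted[14] = tomatooccurrence$  (last char: '$')
  sorted[15] = tooccurrence$toma  (last char: 'a')
  sorted[16] = urrence$tomatoocc  (last char: 'c')
Last column: emonccroeottru$ac
Original string S is at sorted index 14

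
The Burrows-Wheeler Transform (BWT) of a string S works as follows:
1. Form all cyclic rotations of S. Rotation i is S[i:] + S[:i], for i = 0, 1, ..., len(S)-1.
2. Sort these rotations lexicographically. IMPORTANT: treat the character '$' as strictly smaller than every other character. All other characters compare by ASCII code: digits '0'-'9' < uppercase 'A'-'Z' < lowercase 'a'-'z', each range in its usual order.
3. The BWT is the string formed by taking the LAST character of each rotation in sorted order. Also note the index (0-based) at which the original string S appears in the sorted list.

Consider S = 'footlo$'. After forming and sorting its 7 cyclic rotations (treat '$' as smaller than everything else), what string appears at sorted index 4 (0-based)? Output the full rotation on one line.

Answer: ootlo$f

Derivation:
All 7 rotations (rotation i = S[i:]+S[:i]):
  rot[0] = footlo$
  rot[1] = ootlo$f
  rot[2] = otlo$fo
  rot[3] = tlo$foo
  rot[4] = lo$foot
  rot[5] = o$footl
  rot[6] = $footlo
Sorted (with $ < everything):
  sorted[0] = $footlo
  sorted[1] = footlo$
  sorted[2] = lo$foot
  sorted[3] = o$footl
  sorted[4] = ootlo$f
  sorted[5] = otlo$fo
  sorted[6] = tlo$foo
sorted[4] = ootlo$f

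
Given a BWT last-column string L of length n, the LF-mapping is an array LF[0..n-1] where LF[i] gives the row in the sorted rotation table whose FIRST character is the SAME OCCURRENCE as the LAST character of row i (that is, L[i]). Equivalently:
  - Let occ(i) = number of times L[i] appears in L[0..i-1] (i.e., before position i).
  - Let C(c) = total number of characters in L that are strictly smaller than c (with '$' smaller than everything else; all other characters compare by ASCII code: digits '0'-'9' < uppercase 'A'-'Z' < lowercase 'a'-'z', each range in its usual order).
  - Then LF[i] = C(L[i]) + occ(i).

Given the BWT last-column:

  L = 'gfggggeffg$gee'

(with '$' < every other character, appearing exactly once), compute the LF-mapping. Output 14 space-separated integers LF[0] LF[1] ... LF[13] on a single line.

Answer: 7 4 8 9 10 11 1 5 6 12 0 13 2 3

Derivation:
Char counts: '$':1, 'e':3, 'f':3, 'g':7
C (first-col start): C('$')=0, C('e')=1, C('f')=4, C('g')=7
L[0]='g': occ=0, LF[0]=C('g')+0=7+0=7
L[1]='f': occ=0, LF[1]=C('f')+0=4+0=4
L[2]='g': occ=1, LF[2]=C('g')+1=7+1=8
L[3]='g': occ=2, LF[3]=C('g')+2=7+2=9
L[4]='g': occ=3, LF[4]=C('g')+3=7+3=10
L[5]='g': occ=4, LF[5]=C('g')+4=7+4=11
L[6]='e': occ=0, LF[6]=C('e')+0=1+0=1
L[7]='f': occ=1, LF[7]=C('f')+1=4+1=5
L[8]='f': occ=2, LF[8]=C('f')+2=4+2=6
L[9]='g': occ=5, LF[9]=C('g')+5=7+5=12
L[10]='$': occ=0, LF[10]=C('$')+0=0+0=0
L[11]='g': occ=6, LF[11]=C('g')+6=7+6=13
L[12]='e': occ=1, LF[12]=C('e')+1=1+1=2
L[13]='e': occ=2, LF[13]=C('e')+2=1+2=3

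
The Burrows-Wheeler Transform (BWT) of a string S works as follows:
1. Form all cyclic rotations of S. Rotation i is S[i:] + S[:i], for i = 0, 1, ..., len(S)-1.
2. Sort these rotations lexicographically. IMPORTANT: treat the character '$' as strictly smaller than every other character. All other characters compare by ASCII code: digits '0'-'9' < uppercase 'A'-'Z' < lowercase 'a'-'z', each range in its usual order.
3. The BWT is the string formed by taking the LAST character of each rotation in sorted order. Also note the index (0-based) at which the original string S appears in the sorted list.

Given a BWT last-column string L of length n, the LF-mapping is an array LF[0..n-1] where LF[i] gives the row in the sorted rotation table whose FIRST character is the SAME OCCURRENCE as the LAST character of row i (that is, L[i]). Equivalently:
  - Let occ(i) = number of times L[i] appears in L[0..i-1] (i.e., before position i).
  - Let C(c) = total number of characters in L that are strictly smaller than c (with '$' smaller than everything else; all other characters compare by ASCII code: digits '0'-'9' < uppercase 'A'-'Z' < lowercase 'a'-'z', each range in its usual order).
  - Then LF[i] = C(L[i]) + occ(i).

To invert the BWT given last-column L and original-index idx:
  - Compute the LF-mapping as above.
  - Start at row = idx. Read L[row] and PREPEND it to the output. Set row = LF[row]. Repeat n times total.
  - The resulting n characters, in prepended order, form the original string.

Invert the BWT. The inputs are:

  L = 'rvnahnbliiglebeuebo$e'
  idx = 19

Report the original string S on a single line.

Answer: unbelievableneighbor$

Derivation:
LF mapping: 18 20 15 1 10 16 2 13 11 12 9 14 5 3 6 19 7 4 17 0 8
Walk LF starting at row 19, prepending L[row]:
  step 1: row=19, L[19]='$', prepend. Next row=LF[19]=0
  step 2: row=0, L[0]='r', prepend. Next row=LF[0]=18
  step 3: row=18, L[18]='o', prepend. Next row=LF[18]=17
  step 4: row=17, L[17]='b', prepend. Next row=LF[17]=4
  step 5: row=4, L[4]='h', prepend. Next row=LF[4]=10
  step 6: row=10, L[10]='g', prepend. Next row=LF[10]=9
  step 7: row=9, L[9]='i', prepend. Next row=LF[9]=12
  step 8: row=12, L[12]='e', prepend. Next row=LF[12]=5
  step 9: row=5, L[5]='n', prepend. Next row=LF[5]=16
  step 10: row=16, L[16]='e', prepend. Next row=LF[16]=7
  step 11: row=7, L[7]='l', prepend. Next row=LF[7]=13
  step 12: row=13, L[13]='b', prepend. Next row=LF[13]=3
  step 13: row=3, L[3]='a', prepend. Next row=LF[3]=1
  step 14: row=1, L[1]='v', prepend. Next row=LF[1]=20
  step 15: row=20, L[20]='e', prepend. Next row=LF[20]=8
  step 16: row=8, L[8]='i', prepend. Next row=LF[8]=11
  step 17: row=11, L[11]='l', prepend. Next row=LF[11]=14
  step 18: row=14, L[14]='e', prepend. Next row=LF[14]=6
  step 19: row=6, L[6]='b', prepend. Next row=LF[6]=2
  step 20: row=2, L[2]='n', prepend. Next row=LF[2]=15
  step 21: row=15, L[15]='u', prepend. Next row=LF[15]=19
Reversed output: unbelievableneighbor$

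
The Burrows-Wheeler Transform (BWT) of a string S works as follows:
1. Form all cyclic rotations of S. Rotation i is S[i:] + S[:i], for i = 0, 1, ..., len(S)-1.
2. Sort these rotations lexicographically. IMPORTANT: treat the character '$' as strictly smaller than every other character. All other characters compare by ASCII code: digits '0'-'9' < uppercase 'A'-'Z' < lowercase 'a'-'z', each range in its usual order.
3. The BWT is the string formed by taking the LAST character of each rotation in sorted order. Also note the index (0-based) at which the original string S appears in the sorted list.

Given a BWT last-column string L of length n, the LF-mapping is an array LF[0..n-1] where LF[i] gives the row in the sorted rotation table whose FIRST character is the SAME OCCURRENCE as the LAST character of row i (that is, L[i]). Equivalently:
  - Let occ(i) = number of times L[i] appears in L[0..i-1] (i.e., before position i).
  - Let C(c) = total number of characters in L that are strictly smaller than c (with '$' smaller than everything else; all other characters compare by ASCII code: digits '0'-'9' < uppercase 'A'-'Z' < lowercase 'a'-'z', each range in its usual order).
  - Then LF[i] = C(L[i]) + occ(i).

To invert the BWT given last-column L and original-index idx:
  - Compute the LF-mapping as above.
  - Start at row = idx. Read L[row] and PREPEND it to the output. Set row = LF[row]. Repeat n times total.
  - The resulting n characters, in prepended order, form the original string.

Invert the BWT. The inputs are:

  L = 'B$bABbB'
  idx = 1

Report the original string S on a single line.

Answer: ABBbbB$

Derivation:
LF mapping: 2 0 5 1 3 6 4
Walk LF starting at row 1, prepending L[row]:
  step 1: row=1, L[1]='$', prepend. Next row=LF[1]=0
  step 2: row=0, L[0]='B', prepend. Next row=LF[0]=2
  step 3: row=2, L[2]='b', prepend. Next row=LF[2]=5
  step 4: row=5, L[5]='b', prepend. Next row=LF[5]=6
  step 5: row=6, L[6]='B', prepend. Next row=LF[6]=4
  step 6: row=4, L[4]='B', prepend. Next row=LF[4]=3
  step 7: row=3, L[3]='A', prepend. Next row=LF[3]=1
Reversed output: ABBbbB$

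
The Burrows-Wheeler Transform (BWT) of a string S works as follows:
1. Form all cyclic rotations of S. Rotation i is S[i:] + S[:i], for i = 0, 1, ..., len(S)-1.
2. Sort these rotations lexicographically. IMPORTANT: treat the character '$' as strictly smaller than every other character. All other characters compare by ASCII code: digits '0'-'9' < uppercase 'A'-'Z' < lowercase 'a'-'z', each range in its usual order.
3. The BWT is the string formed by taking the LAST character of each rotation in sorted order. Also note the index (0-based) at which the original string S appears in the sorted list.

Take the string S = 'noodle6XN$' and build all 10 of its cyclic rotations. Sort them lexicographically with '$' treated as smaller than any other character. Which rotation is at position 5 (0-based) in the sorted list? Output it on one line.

All 10 rotations (rotation i = S[i:]+S[:i]):
  rot[0] = noodle6XN$
  rot[1] = oodle6XN$n
  rot[2] = odle6XN$no
  rot[3] = dle6XN$noo
  rot[4] = le6XN$nood
  rot[5] = e6XN$noodl
  rot[6] = 6XN$noodle
  rot[7] = XN$noodle6
  rot[8] = N$noodle6X
  rot[9] = $noodle6XN
Sorted (with $ < everything):
  sorted[0] = $noodle6XN
  sorted[1] = 6XN$noodle
  sorted[2] = N$noodle6X
  sorted[3] = XN$noodle6
  sorted[4] = dle6XN$noo
  sorted[5] = e6XN$noodl
  sorted[6] = le6XN$nood
  sorted[7] = noodle6XN$
  sorted[8] = odle6XN$no
  sorted[9] = oodle6XN$n
sorted[5] = e6XN$noodl

Answer: e6XN$noodl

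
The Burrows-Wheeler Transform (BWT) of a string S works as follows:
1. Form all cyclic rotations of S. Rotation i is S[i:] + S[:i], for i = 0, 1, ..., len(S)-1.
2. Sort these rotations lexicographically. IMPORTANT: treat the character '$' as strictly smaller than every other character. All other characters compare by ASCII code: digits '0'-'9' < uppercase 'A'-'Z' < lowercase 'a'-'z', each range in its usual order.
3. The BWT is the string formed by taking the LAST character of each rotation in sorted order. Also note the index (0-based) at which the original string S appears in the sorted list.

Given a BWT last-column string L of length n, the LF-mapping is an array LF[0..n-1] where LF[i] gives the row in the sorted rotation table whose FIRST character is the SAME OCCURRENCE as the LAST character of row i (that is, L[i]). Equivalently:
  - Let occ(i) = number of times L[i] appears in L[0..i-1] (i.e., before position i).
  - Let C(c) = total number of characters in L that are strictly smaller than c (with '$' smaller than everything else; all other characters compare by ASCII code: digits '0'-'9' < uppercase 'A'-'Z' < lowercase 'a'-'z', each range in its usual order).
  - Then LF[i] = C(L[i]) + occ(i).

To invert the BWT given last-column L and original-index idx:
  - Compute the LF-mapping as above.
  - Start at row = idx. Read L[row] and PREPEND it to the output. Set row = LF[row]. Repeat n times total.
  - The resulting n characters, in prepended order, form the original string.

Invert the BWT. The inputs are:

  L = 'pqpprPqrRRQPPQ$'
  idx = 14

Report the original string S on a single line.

Answer: rRpPqPQrQpPqRp$

Derivation:
LF mapping: 8 11 9 10 13 1 12 14 6 7 4 2 3 5 0
Walk LF starting at row 14, prepending L[row]:
  step 1: row=14, L[14]='$', prepend. Next row=LF[14]=0
  step 2: row=0, L[0]='p', prepend. Next row=LF[0]=8
  step 3: row=8, L[8]='R', prepend. Next row=LF[8]=6
  step 4: row=6, L[6]='q', prepend. Next row=LF[6]=12
  step 5: row=12, L[12]='P', prepend. Next row=LF[12]=3
  step 6: row=3, L[3]='p', prepend. Next row=LF[3]=10
  step 7: row=10, L[10]='Q', prepend. Next row=LF[10]=4
  step 8: row=4, L[4]='r', prepend. Next row=LF[4]=13
  step 9: row=13, L[13]='Q', prepend. Next row=LF[13]=5
  step 10: row=5, L[5]='P', prepend. Next row=LF[5]=1
  step 11: row=1, L[1]='q', prepend. Next row=LF[1]=11
  step 12: row=11, L[11]='P', prepend. Next row=LF[11]=2
  step 13: row=2, L[2]='p', prepend. Next row=LF[2]=9
  step 14: row=9, L[9]='R', prepend. Next row=LF[9]=7
  step 15: row=7, L[7]='r', prepend. Next row=LF[7]=14
Reversed output: rRpPqPQrQpPqRp$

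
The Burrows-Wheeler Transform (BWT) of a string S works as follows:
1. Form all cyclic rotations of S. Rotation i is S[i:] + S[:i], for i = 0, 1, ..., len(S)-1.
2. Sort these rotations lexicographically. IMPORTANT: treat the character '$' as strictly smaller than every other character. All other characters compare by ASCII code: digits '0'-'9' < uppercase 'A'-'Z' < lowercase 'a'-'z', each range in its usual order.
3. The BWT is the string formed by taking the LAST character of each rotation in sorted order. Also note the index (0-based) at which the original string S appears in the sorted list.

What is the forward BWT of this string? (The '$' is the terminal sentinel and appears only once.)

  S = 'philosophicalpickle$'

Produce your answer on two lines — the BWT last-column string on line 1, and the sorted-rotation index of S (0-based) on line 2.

All 20 rotations (rotation i = S[i:]+S[:i]):
  rot[0] = philosophicalpickle$
  rot[1] = hilosophicalpickle$p
  rot[2] = ilosophicalpickle$ph
  rot[3] = losophicalpickle$phi
  rot[4] = osophicalpickle$phil
  rot[5] = sophicalpickle$philo
  rot[6] = ophicalpickle$philos
  rot[7] = phicalpickle$philoso
  rot[8] = hicalpickle$philosop
  rot[9] = icalpickle$philosoph
  rot[10] = calpickle$philosophi
  rot[11] = alpickle$philosophic
  rot[12] = lpickle$philosophica
  rot[13] = pickle$philosophical
  rot[14] = ickle$philosophicalp
  rot[15] = ckle$philosophicalpi
  rot[16] = kle$philosophicalpic
  rot[17] = le$philosophicalpick
  rot[18] = e$philosophicalpickl
  rot[19] = $philosophicalpickle
Sorted (with $ < everything):
  sorted[0] = $philosophicalpickle  (last char: 'e')
  sorted[1] = alpickle$philosophic  (last char: 'c')
  sorted[2] = calpickle$philosophi  (last char: 'i')
  sorted[3] = ckle$philosophicalpi  (last char: 'i')
  sorted[4] = e$philosophicalpickl  (last char: 'l')
  sorted[5] = hicalpickle$philosop  (last char: 'p')
  sorted[6] = hilosophicalpickle$p  (last char: 'p')
  sorted[7] = icalpickle$philosoph  (last char: 'h')
  sorted[8] = ickle$philosophicalp  (last char: 'p')
  sorted[9] = ilosophicalpickle$ph  (last char: 'h')
  sorted[10] = kle$philosophicalpic  (last char: 'c')
  sorted[11] = le$philosophicalpick  (last char: 'k')
  sorted[12] = losophicalpickle$phi  (last char: 'i')
  sorted[13] = lpickle$philosophica  (last char: 'a')
  sorted[14] = ophicalpickle$philos  (last char: 's')
  sorted[15] = osophicalpickle$phil  (last char: 'l')
  sorted[16] = phicalpickle$philoso  (last char: 'o')
  sorted[17] = philosophicalpickle$  (last char: '$')
  sorted[18] = pickle$philosophical  (last char: 'l')
  sorted[19] = sophicalpickle$philo  (last char: 'o')
Last column: eciilpphphckiaslo$lo
Original string S is at sorted index 17

Answer: eciilpphphckiaslo$lo
17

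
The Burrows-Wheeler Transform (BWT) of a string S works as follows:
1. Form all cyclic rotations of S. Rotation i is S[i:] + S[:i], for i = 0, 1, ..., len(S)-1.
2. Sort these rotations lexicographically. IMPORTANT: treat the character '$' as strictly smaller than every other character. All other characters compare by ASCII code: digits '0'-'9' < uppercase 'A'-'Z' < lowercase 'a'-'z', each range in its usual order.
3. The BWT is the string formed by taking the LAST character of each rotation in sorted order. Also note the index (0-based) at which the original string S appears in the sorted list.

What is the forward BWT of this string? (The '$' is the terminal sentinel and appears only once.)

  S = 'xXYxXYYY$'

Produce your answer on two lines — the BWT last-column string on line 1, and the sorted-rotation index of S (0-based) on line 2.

Answer: YxxYYXXY$
8

Derivation:
All 9 rotations (rotation i = S[i:]+S[:i]):
  rot[0] = xXYxXYYY$
  rot[1] = XYxXYYY$x
  rot[2] = YxXYYY$xX
  rot[3] = xXYYY$xXY
  rot[4] = XYYY$xXYx
  rot[5] = YYY$xXYxX
  rot[6] = YY$xXYxXY
  rot[7] = Y$xXYxXYY
  rot[8] = $xXYxXYYY
Sorted (with $ < everything):
  sorted[0] = $xXYxXYYY  (last char: 'Y')
  sorted[1] = XYYY$xXYx  (last char: 'x')
  sorted[2] = XYxXYYY$x  (last char: 'x')
  sorted[3] = Y$xXYxXYY  (last char: 'Y')
  sorted[4] = YY$xXYxXY  (last char: 'Y')
  sorted[5] = YYY$xXYxX  (last char: 'X')
  sorted[6] = YxXYYY$xX  (last char: 'X')
  sorted[7] = xXYYY$xXY  (last char: 'Y')
  sorted[8] = xXYxXYYY$  (last char: '$')
Last column: YxxYYXXY$
Original string S is at sorted index 8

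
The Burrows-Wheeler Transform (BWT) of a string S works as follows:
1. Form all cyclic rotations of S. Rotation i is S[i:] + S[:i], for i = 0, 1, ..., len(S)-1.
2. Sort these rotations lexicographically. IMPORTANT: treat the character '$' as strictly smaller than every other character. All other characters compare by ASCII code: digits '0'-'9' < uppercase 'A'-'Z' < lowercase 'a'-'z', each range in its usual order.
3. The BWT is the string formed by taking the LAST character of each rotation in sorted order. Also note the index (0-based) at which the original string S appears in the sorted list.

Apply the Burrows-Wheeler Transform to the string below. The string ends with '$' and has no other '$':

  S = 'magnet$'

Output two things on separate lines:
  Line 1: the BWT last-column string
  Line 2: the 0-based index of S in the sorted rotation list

Answer: tmna$ge
4

Derivation:
All 7 rotations (rotation i = S[i:]+S[:i]):
  rot[0] = magnet$
  rot[1] = agnet$m
  rot[2] = gnet$ma
  rot[3] = net$mag
  rot[4] = et$magn
  rot[5] = t$magne
  rot[6] = $magnet
Sorted (with $ < everything):
  sorted[0] = $magnet  (last char: 't')
  sorted[1] = agnet$m  (last char: 'm')
  sorted[2] = et$magn  (last char: 'n')
  sorted[3] = gnet$ma  (last char: 'a')
  sorted[4] = magnet$  (last char: '$')
  sorted[5] = net$mag  (last char: 'g')
  sorted[6] = t$magne  (last char: 'e')
Last column: tmna$ge
Original string S is at sorted index 4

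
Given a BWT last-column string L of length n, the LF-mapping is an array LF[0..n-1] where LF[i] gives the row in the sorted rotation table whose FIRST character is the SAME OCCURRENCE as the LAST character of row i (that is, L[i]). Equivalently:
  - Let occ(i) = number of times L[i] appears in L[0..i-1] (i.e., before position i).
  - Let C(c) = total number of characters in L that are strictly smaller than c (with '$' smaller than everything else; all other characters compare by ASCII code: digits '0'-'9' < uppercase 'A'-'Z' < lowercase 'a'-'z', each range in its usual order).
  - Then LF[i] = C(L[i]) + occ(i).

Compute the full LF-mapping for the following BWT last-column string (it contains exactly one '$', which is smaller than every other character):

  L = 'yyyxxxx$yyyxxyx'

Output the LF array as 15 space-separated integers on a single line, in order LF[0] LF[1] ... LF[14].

Char counts: '$':1, 'x':7, 'y':7
C (first-col start): C('$')=0, C('x')=1, C('y')=8
L[0]='y': occ=0, LF[0]=C('y')+0=8+0=8
L[1]='y': occ=1, LF[1]=C('y')+1=8+1=9
L[2]='y': occ=2, LF[2]=C('y')+2=8+2=10
L[3]='x': occ=0, LF[3]=C('x')+0=1+0=1
L[4]='x': occ=1, LF[4]=C('x')+1=1+1=2
L[5]='x': occ=2, LF[5]=C('x')+2=1+2=3
L[6]='x': occ=3, LF[6]=C('x')+3=1+3=4
L[7]='$': occ=0, LF[7]=C('$')+0=0+0=0
L[8]='y': occ=3, LF[8]=C('y')+3=8+3=11
L[9]='y': occ=4, LF[9]=C('y')+4=8+4=12
L[10]='y': occ=5, LF[10]=C('y')+5=8+5=13
L[11]='x': occ=4, LF[11]=C('x')+4=1+4=5
L[12]='x': occ=5, LF[12]=C('x')+5=1+5=6
L[13]='y': occ=6, LF[13]=C('y')+6=8+6=14
L[14]='x': occ=6, LF[14]=C('x')+6=1+6=7

Answer: 8 9 10 1 2 3 4 0 11 12 13 5 6 14 7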